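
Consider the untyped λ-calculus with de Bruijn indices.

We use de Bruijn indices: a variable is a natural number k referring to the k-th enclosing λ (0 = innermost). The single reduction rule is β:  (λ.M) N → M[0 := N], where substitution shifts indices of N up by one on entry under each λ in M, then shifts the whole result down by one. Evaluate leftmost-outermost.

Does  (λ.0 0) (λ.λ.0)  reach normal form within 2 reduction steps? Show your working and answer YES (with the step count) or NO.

Answer: YES — reaches normal form λ.0 in 2 ≤ 2 steps

Reduction:
  start: (λ.0 0) (λ.λ.0)
  [1] (λ.λ.0) (λ.λ.0)
  [2] λ.0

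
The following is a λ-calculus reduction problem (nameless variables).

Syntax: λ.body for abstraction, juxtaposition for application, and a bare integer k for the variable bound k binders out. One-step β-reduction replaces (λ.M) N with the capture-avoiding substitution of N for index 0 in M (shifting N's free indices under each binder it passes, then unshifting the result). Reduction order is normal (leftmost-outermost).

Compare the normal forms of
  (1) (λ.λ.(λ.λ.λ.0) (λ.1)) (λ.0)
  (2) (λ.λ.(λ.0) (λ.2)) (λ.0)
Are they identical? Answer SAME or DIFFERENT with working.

Term A:
  start: (λ.λ.(λ.λ.λ.0) (λ.1)) (λ.0)
  →1  λ.(λ.λ.λ.0) (λ.1)
  →2  λ.λ.λ.0

Term B:
  start: (λ.λ.(λ.0) (λ.2)) (λ.0)
  →1  λ.(λ.0) (λ.λ.0)
  →2  λ.λ.λ.0

Answer: SAME — A ⇓ λ.λ.λ.0, B ⇓ λ.λ.λ.0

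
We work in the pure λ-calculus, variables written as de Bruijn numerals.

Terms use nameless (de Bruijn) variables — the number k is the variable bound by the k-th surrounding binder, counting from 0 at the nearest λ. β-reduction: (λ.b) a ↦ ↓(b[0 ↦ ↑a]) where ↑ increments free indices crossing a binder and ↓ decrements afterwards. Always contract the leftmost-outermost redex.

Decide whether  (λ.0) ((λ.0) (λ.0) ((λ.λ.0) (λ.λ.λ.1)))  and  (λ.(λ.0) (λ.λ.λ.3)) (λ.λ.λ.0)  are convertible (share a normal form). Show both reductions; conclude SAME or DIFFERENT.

Term A:
  start: (λ.0) ((λ.0) (λ.0) ((λ.λ.0) (λ.λ.λ.1)))
  step 1: (λ.0) (λ.0) ((λ.λ.0) (λ.λ.λ.1))
  step 2: (λ.0) ((λ.λ.0) (λ.λ.λ.1))
  step 3: (λ.λ.0) (λ.λ.λ.1)
  step 4: λ.0

Term B:
  start: (λ.(λ.0) (λ.λ.λ.3)) (λ.λ.λ.0)
  step 1: (λ.0) (λ.λ.λ.λ.λ.λ.0)
  step 2: λ.λ.λ.λ.λ.λ.0

Answer: DIFFERENT — A ⇓ λ.0, B ⇓ λ.λ.λ.λ.λ.λ.0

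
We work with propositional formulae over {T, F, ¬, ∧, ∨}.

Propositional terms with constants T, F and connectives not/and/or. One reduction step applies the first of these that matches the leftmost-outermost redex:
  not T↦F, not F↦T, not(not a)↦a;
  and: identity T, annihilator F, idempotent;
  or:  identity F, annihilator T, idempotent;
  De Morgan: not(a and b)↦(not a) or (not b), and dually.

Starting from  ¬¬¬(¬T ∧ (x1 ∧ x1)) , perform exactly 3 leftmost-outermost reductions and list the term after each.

Answer: after 3 steps: T ∨ ¬(x1 ∧ x1)

Reduction:
  start: ¬¬¬(¬T ∧ (x1 ∧ x1))
  step 1: ¬(¬T ∧ (x1 ∧ x1))
  step 2: ¬¬T ∨ ¬(x1 ∧ x1)
  step 3: T ∨ ¬(x1 ∧ x1)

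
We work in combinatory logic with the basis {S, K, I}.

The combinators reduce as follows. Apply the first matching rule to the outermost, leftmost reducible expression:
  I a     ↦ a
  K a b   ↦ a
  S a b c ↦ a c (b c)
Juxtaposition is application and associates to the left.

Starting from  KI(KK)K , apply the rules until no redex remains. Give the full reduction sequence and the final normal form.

Answer: normal form = K  (in 2 steps)

Derivation:
  start: KI(KK)K
  [1] IK
  [2] K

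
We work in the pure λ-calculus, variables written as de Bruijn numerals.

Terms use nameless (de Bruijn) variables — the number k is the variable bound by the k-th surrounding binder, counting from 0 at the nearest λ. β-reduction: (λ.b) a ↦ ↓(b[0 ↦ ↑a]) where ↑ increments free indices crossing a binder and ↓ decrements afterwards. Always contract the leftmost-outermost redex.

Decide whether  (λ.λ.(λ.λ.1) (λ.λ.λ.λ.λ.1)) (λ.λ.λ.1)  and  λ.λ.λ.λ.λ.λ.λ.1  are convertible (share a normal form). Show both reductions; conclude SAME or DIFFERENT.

Term A:
  start: (λ.λ.(λ.λ.1) (λ.λ.λ.λ.λ.1)) (λ.λ.λ.1)
  →1  λ.(λ.λ.1) (λ.λ.λ.λ.λ.1)
  →2  λ.λ.λ.λ.λ.λ.λ.1

Term B:
  start: λ.λ.λ.λ.λ.λ.λ.1

Answer: SAME — A ⇓ λ.λ.λ.λ.λ.λ.λ.1, B ⇓ λ.λ.λ.λ.λ.λ.λ.1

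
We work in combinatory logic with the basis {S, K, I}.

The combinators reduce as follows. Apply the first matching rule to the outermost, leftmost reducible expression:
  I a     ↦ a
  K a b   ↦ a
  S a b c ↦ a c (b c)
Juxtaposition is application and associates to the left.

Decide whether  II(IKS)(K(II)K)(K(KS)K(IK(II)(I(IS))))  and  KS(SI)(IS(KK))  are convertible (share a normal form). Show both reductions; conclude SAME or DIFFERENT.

Answer: DIFFERENT — A ⇓ SS, B ⇓ S(S(KK))

Reduction:
Term A:
  start: II(IKS)(K(II)K)(K(KS)K(IK(II)(I(IS))))
  [1] I(IKS)(K(II)K)(K(KS)K(IK(II)(I(IS))))
  [2] IKS(K(II)K)(K(KS)K(IK(II)(I(IS))))
  [3] KS(K(II)K)(K(KS)K(IK(II)(I(IS))))
  [4] S(K(KS)K(IK(II)(I(IS))))
  [5] S(KS(IK(II)(I(IS))))
  [6] SS

Term B:
  start: KS(SI)(IS(KK))
  [1] S(IS(KK))
  [2] S(S(KK))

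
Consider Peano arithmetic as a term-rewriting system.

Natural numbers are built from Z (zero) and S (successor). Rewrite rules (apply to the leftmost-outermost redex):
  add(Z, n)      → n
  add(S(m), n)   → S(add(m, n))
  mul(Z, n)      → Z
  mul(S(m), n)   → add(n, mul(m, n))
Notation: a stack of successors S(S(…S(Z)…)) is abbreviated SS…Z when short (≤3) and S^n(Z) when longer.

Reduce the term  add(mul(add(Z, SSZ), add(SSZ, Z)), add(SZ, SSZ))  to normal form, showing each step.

Answer: normal form = S^7(Z)  (in 23 steps)

Derivation:
  start: add(mul(add(Z, SSZ), add(SSZ, Z)), add(SZ, SSZ))
  [1] add(mul(SSZ, add(SSZ, Z)), add(SZ, SSZ))
  [2] add(add(add(SSZ, Z), mul(SZ, add(SSZ, Z))), add(SZ, SSZ))
  [3] add(add(S(add(SZ, Z)), mul(SZ, add(SSZ, Z))), add(SZ, SSZ))
  [4] add(S(add(add(SZ, Z), mul(SZ, add(SSZ, Z)))), add(SZ, SSZ))
  [5] S(add(add(add(SZ, Z), mul(SZ, add(SSZ, Z))), add(SZ, SSZ)))
  [6] S(add(add(S(add(Z, Z)), mul(SZ, add(SSZ, Z))), add(SZ, SSZ)))
  [7] S(add(S(add(add(Z, Z), mul(SZ, add(SSZ, Z)))), add(SZ, SSZ)))
  [8] S(S(add(add(add(Z, Z), mul(SZ, add(SSZ, Z))), add(SZ, SSZ))))
  [9] S(S(add(add(Z, mul(SZ, add(SSZ, Z))), add(SZ, SSZ))))
  [10] S(S(add(mul(SZ, add(SSZ, Z)), add(SZ, SSZ))))
  [11] S(S(add(add(add(SSZ, Z), mul(Z, add(SSZ, Z))), add(SZ, SSZ))))
  [12] S(S(add(add(S(add(SZ, Z)), mul(Z, add(SSZ, Z))), add(SZ, SSZ))))
  [13] S(S(add(S(add(add(SZ, Z), mul(Z, add(SSZ, Z)))), add(SZ, SSZ))))
  [14] S(S(S(add(add(add(SZ, Z), mul(Z, add(SSZ, Z))), add(SZ, SSZ)))))
  [15] S(S(S(add(add(S(add(Z, Z)), mul(Z, add(SSZ, Z))), add(SZ, SSZ)))))
  [16] S(S(S(add(S(add(add(Z, Z), mul(Z, add(SSZ, Z)))), add(SZ, SSZ)))))
  [17] S(S(S(S(add(add(add(Z, Z), mul(Z, add(SSZ, Z))), add(SZ, SSZ))))))
  [18] S(S(S(S(add(add(Z, mul(Z, add(SSZ, Z))), add(SZ, SSZ))))))
  [19] S(S(S(S(add(mul(Z, add(SSZ, Z)), add(SZ, SSZ))))))
  [20] S(S(S(S(add(Z, add(SZ, SSZ))))))
  [21] S(S(S(S(add(SZ, SSZ)))))
  [22] S(S(S(S(S(add(Z, SSZ))))))
  [23] S^7(Z)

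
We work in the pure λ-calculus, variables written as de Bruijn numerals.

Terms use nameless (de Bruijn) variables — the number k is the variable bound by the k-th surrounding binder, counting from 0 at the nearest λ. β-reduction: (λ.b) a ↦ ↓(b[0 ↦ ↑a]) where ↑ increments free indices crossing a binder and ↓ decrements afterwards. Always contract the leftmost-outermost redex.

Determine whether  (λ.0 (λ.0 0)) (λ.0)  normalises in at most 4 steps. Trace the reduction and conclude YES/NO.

  start: (λ.0 (λ.0 0)) (λ.0)
  →1  (λ.0) (λ.0 0)
  →2  λ.0 0

Answer: YES — reaches normal form λ.0 0 in 2 ≤ 4 steps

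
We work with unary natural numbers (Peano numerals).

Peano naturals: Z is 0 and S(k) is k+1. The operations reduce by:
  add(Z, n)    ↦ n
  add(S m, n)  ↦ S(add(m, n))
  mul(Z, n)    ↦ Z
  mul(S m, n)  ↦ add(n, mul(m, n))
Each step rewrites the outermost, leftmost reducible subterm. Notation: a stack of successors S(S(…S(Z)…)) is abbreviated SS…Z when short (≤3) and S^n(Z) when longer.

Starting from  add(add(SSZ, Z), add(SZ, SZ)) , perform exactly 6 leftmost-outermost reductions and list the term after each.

Answer: after 6 steps: S(S(add(SZ, SZ)))

Working:
  start: add(add(SSZ, Z), add(SZ, SZ))
  →1  add(S(add(SZ, Z)), add(SZ, SZ))
  →2  S(add(add(SZ, Z), add(SZ, SZ)))
  →3  S(add(S(add(Z, Z)), add(SZ, SZ)))
  →4  S(S(add(add(Z, Z), add(SZ, SZ))))
  →5  S(S(add(Z, add(SZ, SZ))))
  →6  S(S(add(SZ, SZ)))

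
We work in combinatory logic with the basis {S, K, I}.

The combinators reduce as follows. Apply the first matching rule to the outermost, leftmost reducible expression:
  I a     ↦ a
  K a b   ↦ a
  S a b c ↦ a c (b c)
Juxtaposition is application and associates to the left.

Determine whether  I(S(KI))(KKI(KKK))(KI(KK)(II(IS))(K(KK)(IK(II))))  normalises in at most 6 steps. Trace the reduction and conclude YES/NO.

Answer: NO — after 6 steps the term is KKK, not yet normal

Working:
  start: I(S(KI))(KKI(KKK))(KI(KK)(II(IS))(K(KK)(IK(II))))
  →1  S(KI)(KKI(KKK))(KI(KK)(II(IS))(K(KK)(IK(II))))
  →2  KI(KI(KK)(II(IS))(K(KK)(IK(II))))(KKI(KKK)(KI(KK)(II(IS))(K(KK)(IK(II)))))
  →3  I(KKI(KKK)(KI(KK)(II(IS))(K(KK)(IK(II)))))
  →4  KKI(KKK)(KI(KK)(II(IS))(K(KK)(IK(II))))
  →5  K(KKK)(KI(KK)(II(IS))(K(KK)(IK(II))))
  →6  KKK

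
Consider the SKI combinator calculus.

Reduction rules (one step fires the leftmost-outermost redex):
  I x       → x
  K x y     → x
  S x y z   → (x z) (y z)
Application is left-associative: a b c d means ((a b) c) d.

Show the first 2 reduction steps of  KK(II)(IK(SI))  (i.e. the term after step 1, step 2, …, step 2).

Answer: after 2 steps: K(K(SI))

Reduction:
  start: KK(II)(IK(SI))
  [1] K(IK(SI))
  [2] K(K(SI))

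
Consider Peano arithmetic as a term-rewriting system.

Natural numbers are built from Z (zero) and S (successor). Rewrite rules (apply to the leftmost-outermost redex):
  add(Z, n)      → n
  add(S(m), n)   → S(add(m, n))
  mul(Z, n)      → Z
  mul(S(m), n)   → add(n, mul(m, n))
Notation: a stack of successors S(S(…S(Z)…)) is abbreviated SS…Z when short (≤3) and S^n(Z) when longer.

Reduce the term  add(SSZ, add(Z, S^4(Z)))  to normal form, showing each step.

Answer: normal form = S^6(Z)  (in 4 steps)

Reduction:
  start: add(SSZ, add(Z, S^4(Z)))
  step 1: S(add(SZ, add(Z, S^4(Z))))
  step 2: S(S(add(Z, add(Z, S^4(Z)))))
  step 3: S(S(add(Z, S^4(Z))))
  step 4: S^6(Z)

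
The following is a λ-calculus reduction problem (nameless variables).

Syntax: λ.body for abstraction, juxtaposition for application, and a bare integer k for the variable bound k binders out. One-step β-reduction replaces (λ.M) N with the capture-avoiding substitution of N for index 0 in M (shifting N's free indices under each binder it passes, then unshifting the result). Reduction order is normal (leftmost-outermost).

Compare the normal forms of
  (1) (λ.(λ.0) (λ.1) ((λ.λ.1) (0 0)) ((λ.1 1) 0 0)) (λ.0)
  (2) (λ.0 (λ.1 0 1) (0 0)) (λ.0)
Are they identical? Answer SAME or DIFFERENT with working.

Term A:
  start: (λ.(λ.0) (λ.1) ((λ.λ.1) (0 0)) ((λ.1 1) 0 0)) (λ.0)
  [1] (λ.0) (λ.λ.0) ((λ.λ.1) ((λ.0) (λ.0))) ((λ.(λ.0) (λ.0)) (λ.0) (λ.0))
  [2] (λ.λ.0) ((λ.λ.1) ((λ.0) (λ.0))) ((λ.(λ.0) (λ.0)) (λ.0) (λ.0))
  [3] (λ.0) ((λ.(λ.0) (λ.0)) (λ.0) (λ.0))
  [4] (λ.(λ.0) (λ.0)) (λ.0) (λ.0)
  [5] (λ.0) (λ.0) (λ.0)
  [6] (λ.0) (λ.0)
  [7] λ.0

Term B:
  start: (λ.0 (λ.1 0 1) (0 0)) (λ.0)
  [1] (λ.0) (λ.(λ.0) 0 (λ.0)) ((λ.0) (λ.0))
  [2] (λ.(λ.0) 0 (λ.0)) ((λ.0) (λ.0))
  [3] (λ.0) ((λ.0) (λ.0)) (λ.0)
  [4] (λ.0) (λ.0) (λ.0)
  [5] (λ.0) (λ.0)
  [6] λ.0

Answer: SAME — A ⇓ λ.0, B ⇓ λ.0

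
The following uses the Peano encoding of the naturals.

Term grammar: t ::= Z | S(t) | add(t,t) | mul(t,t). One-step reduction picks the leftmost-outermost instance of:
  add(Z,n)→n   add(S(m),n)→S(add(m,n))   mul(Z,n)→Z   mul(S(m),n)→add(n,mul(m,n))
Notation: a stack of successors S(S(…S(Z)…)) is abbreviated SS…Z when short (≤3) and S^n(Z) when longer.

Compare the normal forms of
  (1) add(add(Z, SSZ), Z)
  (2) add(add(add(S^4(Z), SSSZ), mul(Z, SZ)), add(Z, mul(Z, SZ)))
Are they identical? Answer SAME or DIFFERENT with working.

Answer: DIFFERENT — A ⇓ SSZ, B ⇓ S^7(Z)

Working:
Term A:
  start: add(add(Z, SSZ), Z)
  →1  add(SSZ, Z)
  →2  S(add(SZ, Z))
  →3  S(S(add(Z, Z)))
  →4  SSZ

Term B:
  start: add(add(add(S^4(Z), SSSZ), mul(Z, SZ)), add(Z, mul(Z, SZ)))
  →1  add(add(S(add(SSSZ, SSSZ)), mul(Z, SZ)), add(Z, mul(Z, SZ)))
  →2  add(S(add(add(SSSZ, SSSZ), mul(Z, SZ))), add(Z, mul(Z, SZ)))
  →3  S(add(add(add(SSSZ, SSSZ), mul(Z, SZ)), add(Z, mul(Z, SZ))))
  →4  S(add(add(S(add(SSZ, SSSZ)), mul(Z, SZ)), add(Z, mul(Z, SZ))))
  →5  S(add(S(add(add(SSZ, SSSZ), mul(Z, SZ))), add(Z, mul(Z, SZ))))
  →6  S(S(add(add(add(SSZ, SSSZ), mul(Z, SZ)), add(Z, mul(Z, SZ)))))
  →7  S(S(add(add(S(add(SZ, SSSZ)), mul(Z, SZ)), add(Z, mul(Z, SZ)))))
  →8  S(S(add(S(add(add(SZ, SSSZ), mul(Z, SZ))), add(Z, mul(Z, SZ)))))
  →9  S(S(S(add(add(add(SZ, SSSZ), mul(Z, SZ)), add(Z, mul(Z, SZ))))))
  →10  S(S(S(add(add(S(add(Z, SSSZ)), mul(Z, SZ)), add(Z, mul(Z, SZ))))))
  →11  S(S(S(add(S(add(add(Z, SSSZ), mul(Z, SZ))), add(Z, mul(Z, SZ))))))
  →12  S(S(S(S(add(add(add(Z, SSSZ), mul(Z, SZ)), add(Z, mul(Z, SZ)))))))
  →13  S(S(S(S(add(add(SSSZ, mul(Z, SZ)), add(Z, mul(Z, SZ)))))))
  →14  S(S(S(S(add(S(add(SSZ, mul(Z, SZ))), add(Z, mul(Z, SZ)))))))
  →15  S(S(S(S(S(add(add(SSZ, mul(Z, SZ)), add(Z, mul(Z, SZ))))))))
  →16  S(S(S(S(S(add(S(add(SZ, mul(Z, SZ))), add(Z, mul(Z, SZ))))))))
  →17  S(S(S(S(S(S(add(add(SZ, mul(Z, SZ)), add(Z, mul(Z, SZ)))))))))
  →18  S(S(S(S(S(S(add(S(add(Z, mul(Z, SZ))), add(Z, mul(Z, SZ)))))))))
  →19  S(S(S(S(S(S(S(add(add(Z, mul(Z, SZ)), add(Z, mul(Z, SZ))))))))))
  →20  S(S(S(S(S(S(S(add(mul(Z, SZ), add(Z, mul(Z, SZ))))))))))
  →21  S(S(S(S(S(S(S(add(Z, add(Z, mul(Z, SZ))))))))))
  →22  S(S(S(S(S(S(S(add(Z, mul(Z, SZ)))))))))
  →23  S(S(S(S(S(S(S(mul(Z, SZ))))))))
  →24  S^7(Z)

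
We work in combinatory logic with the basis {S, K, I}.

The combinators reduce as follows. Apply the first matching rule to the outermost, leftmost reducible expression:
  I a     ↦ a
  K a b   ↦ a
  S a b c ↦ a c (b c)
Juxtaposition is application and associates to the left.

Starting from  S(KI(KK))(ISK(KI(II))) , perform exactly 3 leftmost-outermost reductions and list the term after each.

Answer: after 3 steps: SI(SKI)

Derivation:
  start: S(KI(KK))(ISK(KI(II)))
  step 1: SI(ISK(KI(II)))
  step 2: SI(SK(KI(II)))
  step 3: SI(SKI)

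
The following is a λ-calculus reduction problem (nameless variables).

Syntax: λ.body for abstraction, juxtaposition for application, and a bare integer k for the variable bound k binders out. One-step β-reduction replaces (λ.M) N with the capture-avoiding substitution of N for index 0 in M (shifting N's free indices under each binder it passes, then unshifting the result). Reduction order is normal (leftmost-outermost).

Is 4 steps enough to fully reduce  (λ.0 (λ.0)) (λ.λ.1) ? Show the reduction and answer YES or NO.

  start: (λ.0 (λ.0)) (λ.λ.1)
  [1] (λ.λ.1) (λ.0)
  [2] λ.λ.0

Answer: YES — reaches normal form λ.λ.0 in 2 ≤ 4 steps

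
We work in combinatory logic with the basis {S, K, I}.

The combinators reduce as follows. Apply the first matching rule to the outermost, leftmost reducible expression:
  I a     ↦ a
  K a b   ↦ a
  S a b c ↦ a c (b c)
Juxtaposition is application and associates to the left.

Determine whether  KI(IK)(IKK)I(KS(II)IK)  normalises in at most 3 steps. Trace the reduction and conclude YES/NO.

Answer: NO — after 3 steps the term is KKI(KS(II)IK), not yet normal

Working:
  start: KI(IK)(IKK)I(KS(II)IK)
  [1] I(IKK)I(KS(II)IK)
  [2] IKKI(KS(II)IK)
  [3] KKI(KS(II)IK)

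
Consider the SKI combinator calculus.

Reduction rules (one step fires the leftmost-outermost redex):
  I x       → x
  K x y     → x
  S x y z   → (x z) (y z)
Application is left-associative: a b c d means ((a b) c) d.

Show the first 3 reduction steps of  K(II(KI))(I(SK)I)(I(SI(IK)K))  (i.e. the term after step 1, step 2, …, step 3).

Answer: after 3 steps: KI(I(SI(IK)K))

Reduction:
  start: K(II(KI))(I(SK)I)(I(SI(IK)K))
  [1] II(KI)(I(SI(IK)K))
  [2] I(KI)(I(SI(IK)K))
  [3] KI(I(SI(IK)K))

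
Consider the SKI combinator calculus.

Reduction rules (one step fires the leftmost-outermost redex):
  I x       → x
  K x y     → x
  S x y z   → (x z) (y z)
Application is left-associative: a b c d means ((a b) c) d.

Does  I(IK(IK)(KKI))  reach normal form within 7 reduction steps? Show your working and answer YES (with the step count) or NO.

  start: I(IK(IK)(KKI))
  [1] IK(IK)(KKI)
  [2] K(IK)(KKI)
  [3] IK
  [4] K

Answer: YES — reaches normal form K in 4 ≤ 7 steps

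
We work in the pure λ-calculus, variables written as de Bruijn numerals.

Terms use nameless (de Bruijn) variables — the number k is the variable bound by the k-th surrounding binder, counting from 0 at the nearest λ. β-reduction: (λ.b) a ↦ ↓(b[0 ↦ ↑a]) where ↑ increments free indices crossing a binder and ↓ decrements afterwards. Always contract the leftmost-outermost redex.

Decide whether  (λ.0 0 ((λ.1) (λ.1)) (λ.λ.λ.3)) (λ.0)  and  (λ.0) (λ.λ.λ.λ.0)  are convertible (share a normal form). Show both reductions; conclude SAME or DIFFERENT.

Answer: SAME — A ⇓ λ.λ.λ.λ.0, B ⇓ λ.λ.λ.λ.0

Working:
Term A:
  start: (λ.0 0 ((λ.1) (λ.1)) (λ.λ.λ.3)) (λ.0)
  step 1: (λ.0) (λ.0) ((λ.λ.0) (λ.λ.0)) (λ.λ.λ.λ.0)
  step 2: (λ.0) ((λ.λ.0) (λ.λ.0)) (λ.λ.λ.λ.0)
  step 3: (λ.λ.0) (λ.λ.0) (λ.λ.λ.λ.0)
  step 4: (λ.0) (λ.λ.λ.λ.0)
  step 5: λ.λ.λ.λ.0

Term B:
  start: (λ.0) (λ.λ.λ.λ.0)
  step 1: λ.λ.λ.λ.0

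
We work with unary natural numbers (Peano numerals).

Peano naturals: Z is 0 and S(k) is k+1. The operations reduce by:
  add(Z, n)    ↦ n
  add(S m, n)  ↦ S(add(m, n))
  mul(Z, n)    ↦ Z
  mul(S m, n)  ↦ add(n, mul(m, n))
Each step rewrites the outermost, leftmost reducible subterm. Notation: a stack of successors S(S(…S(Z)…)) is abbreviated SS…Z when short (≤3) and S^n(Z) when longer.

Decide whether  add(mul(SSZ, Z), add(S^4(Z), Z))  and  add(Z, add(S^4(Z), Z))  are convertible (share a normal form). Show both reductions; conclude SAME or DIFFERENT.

Term A:
  start: add(mul(SSZ, Z), add(S^4(Z), Z))
  →1  add(add(Z, mul(SZ, Z)), add(S^4(Z), Z))
  →2  add(mul(SZ, Z), add(S^4(Z), Z))
  →3  add(add(Z, mul(Z, Z)), add(S^4(Z), Z))
  →4  add(mul(Z, Z), add(S^4(Z), Z))
  →5  add(Z, add(S^4(Z), Z))
  →6  add(S^4(Z), Z)
  →7  S(add(SSSZ, Z))
  →8  S(S(add(SSZ, Z)))
  →9  S(S(S(add(SZ, Z))))
  →10  S(S(S(S(add(Z, Z)))))
  →11  S^4(Z)

Term B:
  start: add(Z, add(S^4(Z), Z))
  →1  add(S^4(Z), Z)
  →2  S(add(SSSZ, Z))
  →3  S(S(add(SSZ, Z)))
  →4  S(S(S(add(SZ, Z))))
  →5  S(S(S(S(add(Z, Z)))))
  →6  S^4(Z)

Answer: SAME — A ⇓ S^4(Z), B ⇓ S^4(Z)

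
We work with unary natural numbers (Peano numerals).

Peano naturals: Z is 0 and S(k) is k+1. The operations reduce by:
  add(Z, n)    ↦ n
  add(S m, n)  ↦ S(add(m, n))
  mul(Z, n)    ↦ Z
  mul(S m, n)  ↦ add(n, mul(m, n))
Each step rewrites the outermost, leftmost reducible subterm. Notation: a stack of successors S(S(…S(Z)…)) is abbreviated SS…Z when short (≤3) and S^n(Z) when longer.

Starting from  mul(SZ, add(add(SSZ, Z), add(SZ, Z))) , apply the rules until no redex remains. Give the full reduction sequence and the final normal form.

  start: mul(SZ, add(add(SSZ, Z), add(SZ, Z)))
  [1] add(add(add(SSZ, Z), add(SZ, Z)), mul(Z, add(add(SSZ, Z), add(SZ, Z))))
  [2] add(add(S(add(SZ, Z)), add(SZ, Z)), mul(Z, add(add(SSZ, Z), add(SZ, Z))))
  [3] add(S(add(add(SZ, Z), add(SZ, Z))), mul(Z, add(add(SSZ, Z), add(SZ, Z))))
  [4] S(add(add(add(SZ, Z), add(SZ, Z)), mul(Z, add(add(SSZ, Z), add(SZ, Z)))))
  [5] S(add(add(S(add(Z, Z)), add(SZ, Z)), mul(Z, add(add(SSZ, Z), add(SZ, Z)))))
  [6] S(add(S(add(add(Z, Z), add(SZ, Z))), mul(Z, add(add(SSZ, Z), add(SZ, Z)))))
  [7] S(S(add(add(add(Z, Z), add(SZ, Z)), mul(Z, add(add(SSZ, Z), add(SZ, Z))))))
  [8] S(S(add(add(Z, add(SZ, Z)), mul(Z, add(add(SSZ, Z), add(SZ, Z))))))
  [9] S(S(add(add(SZ, Z), mul(Z, add(add(SSZ, Z), add(SZ, Z))))))
  [10] S(S(add(S(add(Z, Z)), mul(Z, add(add(SSZ, Z), add(SZ, Z))))))
  [11] S(S(S(add(add(Z, Z), mul(Z, add(add(SSZ, Z), add(SZ, Z)))))))
  [12] S(S(S(add(Z, mul(Z, add(add(SSZ, Z), add(SZ, Z)))))))
  [13] S(S(S(mul(Z, add(add(SSZ, Z), add(SZ, Z))))))
  [14] SSSZ

Answer: normal form = SSSZ  (in 14 steps)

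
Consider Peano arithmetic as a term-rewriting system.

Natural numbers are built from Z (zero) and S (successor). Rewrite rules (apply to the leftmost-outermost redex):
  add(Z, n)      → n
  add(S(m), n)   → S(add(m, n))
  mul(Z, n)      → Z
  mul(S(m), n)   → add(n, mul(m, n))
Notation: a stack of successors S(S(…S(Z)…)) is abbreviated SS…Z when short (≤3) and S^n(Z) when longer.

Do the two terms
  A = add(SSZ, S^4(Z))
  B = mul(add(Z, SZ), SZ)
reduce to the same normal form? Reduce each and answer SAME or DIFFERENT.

Term A:
  start: add(SSZ, S^4(Z))
  step 1: S(add(SZ, S^4(Z)))
  step 2: S(S(add(Z, S^4(Z))))
  step 3: S^6(Z)

Term B:
  start: mul(add(Z, SZ), SZ)
  step 1: mul(SZ, SZ)
  step 2: add(SZ, mul(Z, SZ))
  step 3: S(add(Z, mul(Z, SZ)))
  step 4: S(mul(Z, SZ))
  step 5: SZ

Answer: DIFFERENT — A ⇓ S^6(Z), B ⇓ SZ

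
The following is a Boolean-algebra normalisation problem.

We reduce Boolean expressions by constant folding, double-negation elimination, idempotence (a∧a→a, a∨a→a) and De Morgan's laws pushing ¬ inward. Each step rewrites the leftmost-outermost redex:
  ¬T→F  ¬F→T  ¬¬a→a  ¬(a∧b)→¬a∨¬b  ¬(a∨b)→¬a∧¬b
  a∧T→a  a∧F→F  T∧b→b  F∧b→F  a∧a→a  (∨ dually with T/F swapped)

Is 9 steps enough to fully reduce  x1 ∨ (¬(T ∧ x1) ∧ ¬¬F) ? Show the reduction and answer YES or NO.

Answer: YES — reaches normal form x1 in 6 ≤ 9 steps

Working:
  start: x1 ∨ (¬(T ∧ x1) ∧ ¬¬F)
  [1] x1 ∨ ((¬T ∨ ¬x1) ∧ ¬¬F)
  [2] x1 ∨ ((F ∨ ¬x1) ∧ ¬¬F)
  [3] x1 ∨ (¬x1 ∧ ¬¬F)
  [4] x1 ∨ (¬x1 ∧ F)
  [5] x1 ∨ F
  [6] x1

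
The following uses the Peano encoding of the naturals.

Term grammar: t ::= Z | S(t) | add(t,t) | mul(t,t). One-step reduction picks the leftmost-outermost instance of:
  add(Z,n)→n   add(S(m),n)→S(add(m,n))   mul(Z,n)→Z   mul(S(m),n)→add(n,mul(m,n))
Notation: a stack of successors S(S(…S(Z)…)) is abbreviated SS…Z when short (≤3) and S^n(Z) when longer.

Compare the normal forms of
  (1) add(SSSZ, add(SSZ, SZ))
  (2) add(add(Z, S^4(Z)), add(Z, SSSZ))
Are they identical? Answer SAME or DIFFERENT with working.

Term A:
  start: add(SSSZ, add(SSZ, SZ))
  →1  S(add(SSZ, add(SSZ, SZ)))
  →2  S(S(add(SZ, add(SSZ, SZ))))
  →3  S(S(S(add(Z, add(SSZ, SZ)))))
  →4  S(S(S(add(SSZ, SZ))))
  →5  S(S(S(S(add(SZ, SZ)))))
  →6  S(S(S(S(S(add(Z, SZ))))))
  →7  S^6(Z)

Term B:
  start: add(add(Z, S^4(Z)), add(Z, SSSZ))
  →1  add(S^4(Z), add(Z, SSSZ))
  →2  S(add(SSSZ, add(Z, SSSZ)))
  →3  S(S(add(SSZ, add(Z, SSSZ))))
  →4  S(S(S(add(SZ, add(Z, SSSZ)))))
  →5  S(S(S(S(add(Z, add(Z, SSSZ))))))
  →6  S(S(S(S(add(Z, SSSZ)))))
  →7  S^7(Z)

Answer: DIFFERENT — A ⇓ S^6(Z), B ⇓ S^7(Z)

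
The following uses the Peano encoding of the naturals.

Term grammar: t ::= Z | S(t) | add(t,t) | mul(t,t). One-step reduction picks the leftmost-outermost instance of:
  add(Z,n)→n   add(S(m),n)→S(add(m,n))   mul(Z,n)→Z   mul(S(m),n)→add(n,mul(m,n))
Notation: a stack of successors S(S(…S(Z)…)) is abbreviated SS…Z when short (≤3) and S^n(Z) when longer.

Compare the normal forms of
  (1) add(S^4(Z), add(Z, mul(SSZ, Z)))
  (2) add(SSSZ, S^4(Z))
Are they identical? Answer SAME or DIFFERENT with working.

Term A:
  start: add(S^4(Z), add(Z, mul(SSZ, Z)))
  [1] S(add(SSSZ, add(Z, mul(SSZ, Z))))
  [2] S(S(add(SSZ, add(Z, mul(SSZ, Z)))))
  [3] S(S(S(add(SZ, add(Z, mul(SSZ, Z))))))
  [4] S(S(S(S(add(Z, add(Z, mul(SSZ, Z)))))))
  [5] S(S(S(S(add(Z, mul(SSZ, Z))))))
  [6] S(S(S(S(mul(SSZ, Z)))))
  [7] S(S(S(S(add(Z, mul(SZ, Z))))))
  [8] S(S(S(S(mul(SZ, Z)))))
  [9] S(S(S(S(add(Z, mul(Z, Z))))))
  [10] S(S(S(S(mul(Z, Z)))))
  [11] S^4(Z)

Term B:
  start: add(SSSZ, S^4(Z))
  [1] S(add(SSZ, S^4(Z)))
  [2] S(S(add(SZ, S^4(Z))))
  [3] S(S(S(add(Z, S^4(Z)))))
  [4] S^7(Z)

Answer: DIFFERENT — A ⇓ S^4(Z), B ⇓ S^7(Z)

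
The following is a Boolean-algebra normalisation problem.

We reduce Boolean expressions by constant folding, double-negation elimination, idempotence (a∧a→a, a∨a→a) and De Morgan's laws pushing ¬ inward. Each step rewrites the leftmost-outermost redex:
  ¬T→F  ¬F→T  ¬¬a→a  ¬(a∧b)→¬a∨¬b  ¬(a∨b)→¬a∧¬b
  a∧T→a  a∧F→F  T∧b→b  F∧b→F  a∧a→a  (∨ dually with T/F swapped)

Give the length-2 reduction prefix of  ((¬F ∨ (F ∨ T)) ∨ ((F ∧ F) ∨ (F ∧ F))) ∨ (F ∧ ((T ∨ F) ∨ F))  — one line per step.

  start: ((¬F ∨ (F ∨ T)) ∨ ((F ∧ F) ∨ (F ∧ F))) ∨ (F ∧ ((T ∨ F) ∨ F))
  →1  ((T ∨ (F ∨ T)) ∨ ((F ∧ F) ∨ (F ∧ F))) ∨ (F ∧ ((T ∨ F) ∨ F))
  →2  (T ∨ ((F ∧ F) ∨ (F ∧ F))) ∨ (F ∧ ((T ∨ F) ∨ F))

Answer: after 2 steps: (T ∨ ((F ∧ F) ∨ (F ∧ F))) ∨ (F ∧ ((T ∨ F) ∨ F))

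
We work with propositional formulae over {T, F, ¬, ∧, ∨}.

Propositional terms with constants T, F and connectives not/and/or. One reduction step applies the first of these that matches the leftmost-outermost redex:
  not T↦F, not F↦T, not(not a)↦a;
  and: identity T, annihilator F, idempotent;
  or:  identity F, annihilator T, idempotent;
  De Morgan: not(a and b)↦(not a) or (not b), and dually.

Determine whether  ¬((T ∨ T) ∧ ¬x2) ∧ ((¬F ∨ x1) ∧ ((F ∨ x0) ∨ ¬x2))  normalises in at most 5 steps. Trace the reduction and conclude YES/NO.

Answer: NO — after 5 steps the term is ¬¬x2 ∧ ((¬F ∨ x1) ∧ ((F ∨ x0) ∨ ¬x2)), not yet normal

Working:
  start: ¬((T ∨ T) ∧ ¬x2) ∧ ((¬F ∨ x1) ∧ ((F ∨ x0) ∨ ¬x2))
  [1] (¬(T ∨ T) ∨ ¬¬x2) ∧ ((¬F ∨ x1) ∧ ((F ∨ x0) ∨ ¬x2))
  [2] ((¬T ∧ ¬T) ∨ ¬¬x2) ∧ ((¬F ∨ x1) ∧ ((F ∨ x0) ∨ ¬x2))
  [3] (¬T ∨ ¬¬x2) ∧ ((¬F ∨ x1) ∧ ((F ∨ x0) ∨ ¬x2))
  [4] (F ∨ ¬¬x2) ∧ ((¬F ∨ x1) ∧ ((F ∨ x0) ∨ ¬x2))
  [5] ¬¬x2 ∧ ((¬F ∨ x1) ∧ ((F ∨ x0) ∨ ¬x2))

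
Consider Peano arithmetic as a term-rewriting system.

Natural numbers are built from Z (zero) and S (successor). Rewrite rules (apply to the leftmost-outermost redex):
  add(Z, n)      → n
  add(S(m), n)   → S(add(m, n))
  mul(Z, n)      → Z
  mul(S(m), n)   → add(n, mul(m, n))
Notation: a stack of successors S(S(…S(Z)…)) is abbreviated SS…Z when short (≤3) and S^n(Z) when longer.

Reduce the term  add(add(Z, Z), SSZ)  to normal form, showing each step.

  start: add(add(Z, Z), SSZ)
  [1] add(Z, SSZ)
  [2] SSZ

Answer: normal form = SSZ  (in 2 steps)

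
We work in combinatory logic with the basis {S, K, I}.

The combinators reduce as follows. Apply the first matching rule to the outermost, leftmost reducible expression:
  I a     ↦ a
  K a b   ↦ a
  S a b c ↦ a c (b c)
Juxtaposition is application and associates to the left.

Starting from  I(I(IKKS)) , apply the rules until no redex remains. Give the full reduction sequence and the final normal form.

  start: I(I(IKKS))
  [1] I(IKKS)
  [2] IKKS
  [3] KKS
  [4] K

Answer: normal form = K  (in 4 steps)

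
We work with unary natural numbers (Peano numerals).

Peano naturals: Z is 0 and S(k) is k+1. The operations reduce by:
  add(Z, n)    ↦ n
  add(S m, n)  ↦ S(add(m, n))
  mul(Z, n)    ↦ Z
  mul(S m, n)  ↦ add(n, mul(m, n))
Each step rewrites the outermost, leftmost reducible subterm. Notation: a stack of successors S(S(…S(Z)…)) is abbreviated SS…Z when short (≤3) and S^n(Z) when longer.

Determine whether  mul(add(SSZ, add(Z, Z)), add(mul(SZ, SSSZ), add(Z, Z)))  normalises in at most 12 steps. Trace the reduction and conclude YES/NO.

  start: mul(add(SSZ, add(Z, Z)), add(mul(SZ, SSSZ), add(Z, Z)))
  →1  mul(S(add(SZ, add(Z, Z))), add(mul(SZ, SSSZ), add(Z, Z)))
  →2  add(add(mul(SZ, SSSZ), add(Z, Z)), mul(add(SZ, add(Z, Z)), add(mul(SZ, SSSZ), add(Z, Z))))
  →3  add(add(add(SSSZ, mul(Z, SSSZ)), add(Z, Z)), mul(add(SZ, add(Z, Z)), add(mul(SZ, SSSZ), add(Z, Z))))
  →4  add(add(S(add(SSZ, mul(Z, SSSZ))), add(Z, Z)), mul(add(SZ, add(Z, Z)), add(mul(SZ, SSSZ), add(Z, Z))))
  →5  add(S(add(add(SSZ, mul(Z, SSSZ)), add(Z, Z))), mul(add(SZ, add(Z, Z)), add(mul(SZ, SSSZ), add(Z, Z))))
  →6  S(add(add(add(SSZ, mul(Z, SSSZ)), add(Z, Z)), mul(add(SZ, add(Z, Z)), add(mul(SZ, SSSZ), add(Z, Z)))))
  →7  S(add(add(S(add(SZ, mul(Z, SSSZ))), add(Z, Z)), mul(add(SZ, add(Z, Z)), add(mul(SZ, SSSZ), add(Z, Z)))))
  →8  S(add(S(add(add(SZ, mul(Z, SSSZ)), add(Z, Z))), mul(add(SZ, add(Z, Z)), add(mul(SZ, SSSZ), add(Z, Z)))))
  →9  S(S(add(add(add(SZ, mul(Z, SSSZ)), add(Z, Z)), mul(add(SZ, add(Z, Z)), add(mul(SZ, SSSZ), add(Z, Z))))))
  →10  S(S(add(add(S(add(Z, mul(Z, SSSZ))), add(Z, Z)), mul(add(SZ, add(Z, Z)), add(mul(SZ, SSSZ), add(Z, Z))))))
  →11  S(S(add(S(add(add(Z, mul(Z, SSSZ)), add(Z, Z))), mul(add(SZ, add(Z, Z)), add(mul(SZ, SSSZ), add(Z, Z))))))
  →12  S(S(S(add(add(add(Z, mul(Z, SSSZ)), add(Z, Z)), mul(add(SZ, add(Z, Z)), add(mul(SZ, SSSZ), add(Z, Z)))))))

Answer: NO — after 12 steps the term is S(S(S(add(add(add(Z, mul(Z, SSSZ)), add(Z, Z)), mul(add(SZ, add(Z, Z)), add(mul(SZ, SSSZ), add(Z, Z))))))), not yet normal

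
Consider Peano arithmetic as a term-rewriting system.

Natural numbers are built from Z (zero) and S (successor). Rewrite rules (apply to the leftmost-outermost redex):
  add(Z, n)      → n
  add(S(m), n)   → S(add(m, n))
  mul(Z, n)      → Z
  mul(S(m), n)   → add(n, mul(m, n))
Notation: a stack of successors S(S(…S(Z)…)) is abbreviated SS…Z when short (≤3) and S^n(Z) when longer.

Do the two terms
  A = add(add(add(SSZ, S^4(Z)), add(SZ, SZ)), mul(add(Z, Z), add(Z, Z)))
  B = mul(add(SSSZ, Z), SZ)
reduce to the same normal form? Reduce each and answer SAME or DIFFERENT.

Term A:
  start: add(add(add(SSZ, S^4(Z)), add(SZ, SZ)), mul(add(Z, Z), add(Z, Z)))
  [1] add(add(S(add(SZ, S^4(Z))), add(SZ, SZ)), mul(add(Z, Z), add(Z, Z)))
  [2] add(S(add(add(SZ, S^4(Z)), add(SZ, SZ))), mul(add(Z, Z), add(Z, Z)))
  [3] S(add(add(add(SZ, S^4(Z)), add(SZ, SZ)), mul(add(Z, Z), add(Z, Z))))
  [4] S(add(add(S(add(Z, S^4(Z))), add(SZ, SZ)), mul(add(Z, Z), add(Z, Z))))
  [5] S(add(S(add(add(Z, S^4(Z)), add(SZ, SZ))), mul(add(Z, Z), add(Z, Z))))
  [6] S(S(add(add(add(Z, S^4(Z)), add(SZ, SZ)), mul(add(Z, Z), add(Z, Z)))))
  [7] S(S(add(add(S^4(Z), add(SZ, SZ)), mul(add(Z, Z), add(Z, Z)))))
  [8] S(S(add(S(add(SSSZ, add(SZ, SZ))), mul(add(Z, Z), add(Z, Z)))))
  [9] S(S(S(add(add(SSSZ, add(SZ, SZ)), mul(add(Z, Z), add(Z, Z))))))
  [10] S(S(S(add(S(add(SSZ, add(SZ, SZ))), mul(add(Z, Z), add(Z, Z))))))
  [11] S(S(S(S(add(add(SSZ, add(SZ, SZ)), mul(add(Z, Z), add(Z, Z)))))))
  [12] S(S(S(S(add(S(add(SZ, add(SZ, SZ))), mul(add(Z, Z), add(Z, Z)))))))
  [13] S(S(S(S(S(add(add(SZ, add(SZ, SZ)), mul(add(Z, Z), add(Z, Z))))))))
  [14] S(S(S(S(S(add(S(add(Z, add(SZ, SZ))), mul(add(Z, Z), add(Z, Z))))))))
  [15] S(S(S(S(S(S(add(add(Z, add(SZ, SZ)), mul(add(Z, Z), add(Z, Z)))))))))
  [16] S(S(S(S(S(S(add(add(SZ, SZ), mul(add(Z, Z), add(Z, Z)))))))))
  [17] S(S(S(S(S(S(add(S(add(Z, SZ)), mul(add(Z, Z), add(Z, Z)))))))))
  [18] S(S(S(S(S(S(S(add(add(Z, SZ), mul(add(Z, Z), add(Z, Z))))))))))
  [19] S(S(S(S(S(S(S(add(SZ, mul(add(Z, Z), add(Z, Z))))))))))
  [20] S(S(S(S(S(S(S(S(add(Z, mul(add(Z, Z), add(Z, Z)))))))))))
  [21] S(S(S(S(S(S(S(S(mul(add(Z, Z), add(Z, Z))))))))))
  [22] S(S(S(S(S(S(S(S(mul(Z, add(Z, Z))))))))))
  [23] S^8(Z)

Term B:
  start: mul(add(SSSZ, Z), SZ)
  [1] mul(S(add(SSZ, Z)), SZ)
  [2] add(SZ, mul(add(SSZ, Z), SZ))
  [3] S(add(Z, mul(add(SSZ, Z), SZ)))
  [4] S(mul(add(SSZ, Z), SZ))
  [5] S(mul(S(add(SZ, Z)), SZ))
  [6] S(add(SZ, mul(add(SZ, Z), SZ)))
  [7] S(S(add(Z, mul(add(SZ, Z), SZ))))
  [8] S(S(mul(add(SZ, Z), SZ)))
  [9] S(S(mul(S(add(Z, Z)), SZ)))
  [10] S(S(add(SZ, mul(add(Z, Z), SZ))))
  [11] S(S(S(add(Z, mul(add(Z, Z), SZ)))))
  [12] S(S(S(mul(add(Z, Z), SZ))))
  [13] S(S(S(mul(Z, SZ))))
  [14] SSSZ

Answer: DIFFERENT — A ⇓ S^8(Z), B ⇓ SSSZ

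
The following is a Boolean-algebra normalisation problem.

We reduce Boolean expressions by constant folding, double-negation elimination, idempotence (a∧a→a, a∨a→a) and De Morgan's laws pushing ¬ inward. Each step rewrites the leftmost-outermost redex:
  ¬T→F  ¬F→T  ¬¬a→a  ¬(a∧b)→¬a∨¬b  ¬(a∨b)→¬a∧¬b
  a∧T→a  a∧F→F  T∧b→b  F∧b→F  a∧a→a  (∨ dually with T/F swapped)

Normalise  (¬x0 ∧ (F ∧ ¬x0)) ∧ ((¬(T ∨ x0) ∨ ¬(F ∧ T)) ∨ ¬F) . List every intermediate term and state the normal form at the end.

  start: (¬x0 ∧ (F ∧ ¬x0)) ∧ ((¬(T ∨ x0) ∨ ¬(F ∧ T)) ∨ ¬F)
  →1  (¬x0 ∧ F) ∧ ((¬(T ∨ x0) ∨ ¬(F ∧ T)) ∨ ¬F)
  →2  F ∧ ((¬(T ∨ x0) ∨ ¬(F ∧ T)) ∨ ¬F)
  →3  F

Answer: normal form = F  (in 3 steps)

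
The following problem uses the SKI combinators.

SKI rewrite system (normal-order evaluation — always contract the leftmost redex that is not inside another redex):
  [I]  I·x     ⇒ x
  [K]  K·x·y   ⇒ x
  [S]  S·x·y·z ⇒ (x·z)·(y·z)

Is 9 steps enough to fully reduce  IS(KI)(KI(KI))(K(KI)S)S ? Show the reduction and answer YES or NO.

  start: IS(KI)(KI(KI))(K(KI)S)S
  [1] S(KI)(KI(KI))(K(KI)S)S
  [2] KI(K(KI)S)(KI(KI)(K(KI)S))S
  [3] I(KI(KI)(K(KI)S))S
  [4] KI(KI)(K(KI)S)S
  [5] I(K(KI)S)S
  [6] K(KI)SS
  [7] KIS
  [8] I

Answer: YES — reaches normal form I in 8 ≤ 9 steps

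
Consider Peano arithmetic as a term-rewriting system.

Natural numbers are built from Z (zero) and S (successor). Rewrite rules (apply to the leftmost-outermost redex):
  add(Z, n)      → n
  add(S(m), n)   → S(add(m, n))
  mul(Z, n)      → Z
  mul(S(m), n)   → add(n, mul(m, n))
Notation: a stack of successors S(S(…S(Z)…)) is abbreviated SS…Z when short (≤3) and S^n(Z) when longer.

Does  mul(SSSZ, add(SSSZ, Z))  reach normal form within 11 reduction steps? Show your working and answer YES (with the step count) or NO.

Answer: NO — after 11 steps the term is S(S(S(add(S(add(SSZ, Z)), mul(SZ, add(SSSZ, Z)))))), not yet normal

Reduction:
  start: mul(SSSZ, add(SSSZ, Z))
  step 1: add(add(SSSZ, Z), mul(SSZ, add(SSSZ, Z)))
  step 2: add(S(add(SSZ, Z)), mul(SSZ, add(SSSZ, Z)))
  step 3: S(add(add(SSZ, Z), mul(SSZ, add(SSSZ, Z))))
  step 4: S(add(S(add(SZ, Z)), mul(SSZ, add(SSSZ, Z))))
  step 5: S(S(add(add(SZ, Z), mul(SSZ, add(SSSZ, Z)))))
  step 6: S(S(add(S(add(Z, Z)), mul(SSZ, add(SSSZ, Z)))))
  step 7: S(S(S(add(add(Z, Z), mul(SSZ, add(SSSZ, Z))))))
  step 8: S(S(S(add(Z, mul(SSZ, add(SSSZ, Z))))))
  step 9: S(S(S(mul(SSZ, add(SSSZ, Z)))))
  step 10: S(S(S(add(add(SSSZ, Z), mul(SZ, add(SSSZ, Z))))))
  step 11: S(S(S(add(S(add(SSZ, Z)), mul(SZ, add(SSSZ, Z))))))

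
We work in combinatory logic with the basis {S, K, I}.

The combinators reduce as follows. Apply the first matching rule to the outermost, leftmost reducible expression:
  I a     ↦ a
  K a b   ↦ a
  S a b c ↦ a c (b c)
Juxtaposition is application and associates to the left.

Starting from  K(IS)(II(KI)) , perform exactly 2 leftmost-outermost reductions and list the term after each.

  start: K(IS)(II(KI))
  [1] IS
  [2] S

Answer: after 2 steps: S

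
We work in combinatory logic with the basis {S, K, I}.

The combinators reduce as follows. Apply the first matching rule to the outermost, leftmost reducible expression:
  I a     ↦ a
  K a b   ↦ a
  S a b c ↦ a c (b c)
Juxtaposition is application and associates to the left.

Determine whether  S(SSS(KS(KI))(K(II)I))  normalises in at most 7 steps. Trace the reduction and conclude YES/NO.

  start: S(SSS(KS(KI))(K(II)I))
  step 1: S(S(KS(KI))(S(KS(KI)))(K(II)I))
  step 2: S(KS(KI)(K(II)I)(S(KS(KI))(K(II)I)))
  step 3: S(S(K(II)I)(S(KS(KI))(K(II)I)))
  step 4: S(S(II)(S(KS(KI))(K(II)I)))
  step 5: S(SI(S(KS(KI))(K(II)I)))
  step 6: S(SI(SS(K(II)I)))
  step 7: S(SI(SS(II)))

Answer: NO — after 7 steps the term is S(SI(SS(II))), not yet normal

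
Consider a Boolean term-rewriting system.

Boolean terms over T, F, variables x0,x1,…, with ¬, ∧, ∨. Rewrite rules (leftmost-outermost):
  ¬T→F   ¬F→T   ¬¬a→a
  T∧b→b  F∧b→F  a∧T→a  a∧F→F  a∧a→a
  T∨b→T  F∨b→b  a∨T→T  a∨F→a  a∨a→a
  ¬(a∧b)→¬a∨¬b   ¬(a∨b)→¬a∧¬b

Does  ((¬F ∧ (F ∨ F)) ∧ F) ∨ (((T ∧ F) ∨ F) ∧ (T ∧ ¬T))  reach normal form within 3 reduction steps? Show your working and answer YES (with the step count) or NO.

  start: ((¬F ∧ (F ∨ F)) ∧ F) ∨ (((T ∧ F) ∨ F) ∧ (T ∧ ¬T))
  →1  F ∨ (((T ∧ F) ∨ F) ∧ (T ∧ ¬T))
  →2  ((T ∧ F) ∨ F) ∧ (T ∧ ¬T)
  →3  (T ∧ F) ∧ (T ∧ ¬T)

Answer: NO — after 3 steps the term is (T ∧ F) ∧ (T ∧ ¬T), not yet normal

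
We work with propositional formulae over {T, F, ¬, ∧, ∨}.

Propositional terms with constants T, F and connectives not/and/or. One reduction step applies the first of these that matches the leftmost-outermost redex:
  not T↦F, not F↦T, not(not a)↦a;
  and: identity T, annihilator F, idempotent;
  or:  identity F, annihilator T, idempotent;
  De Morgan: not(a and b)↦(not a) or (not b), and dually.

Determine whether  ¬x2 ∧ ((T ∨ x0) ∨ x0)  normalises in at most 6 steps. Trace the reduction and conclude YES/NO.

  start: ¬x2 ∧ ((T ∨ x0) ∨ x0)
  step 1: ¬x2 ∧ (T ∨ x0)
  step 2: ¬x2 ∧ T
  step 3: ¬x2

Answer: YES — reaches normal form ¬x2 in 3 ≤ 6 steps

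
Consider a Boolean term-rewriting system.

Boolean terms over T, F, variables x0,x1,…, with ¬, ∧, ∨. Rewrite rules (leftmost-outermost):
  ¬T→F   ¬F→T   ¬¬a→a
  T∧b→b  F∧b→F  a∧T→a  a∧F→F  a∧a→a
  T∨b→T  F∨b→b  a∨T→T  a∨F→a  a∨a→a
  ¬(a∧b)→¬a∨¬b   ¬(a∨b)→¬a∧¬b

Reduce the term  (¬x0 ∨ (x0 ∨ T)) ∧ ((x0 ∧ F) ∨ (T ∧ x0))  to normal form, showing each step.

  start: (¬x0 ∨ (x0 ∨ T)) ∧ ((x0 ∧ F) ∨ (T ∧ x0))
  [1] (¬x0 ∨ T) ∧ ((x0 ∧ F) ∨ (T ∧ x0))
  [2] T ∧ ((x0 ∧ F) ∨ (T ∧ x0))
  [3] (x0 ∧ F) ∨ (T ∧ x0)
  [4] F ∨ (T ∧ x0)
  [5] T ∧ x0
  [6] x0

Answer: normal form = x0  (in 6 steps)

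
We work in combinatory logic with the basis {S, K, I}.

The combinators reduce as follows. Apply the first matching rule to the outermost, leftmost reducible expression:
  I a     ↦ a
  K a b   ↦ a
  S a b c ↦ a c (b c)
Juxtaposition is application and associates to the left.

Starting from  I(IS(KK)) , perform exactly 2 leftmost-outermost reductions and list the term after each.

Answer: after 2 steps: S(KK)

Derivation:
  start: I(IS(KK))
  [1] IS(KK)
  [2] S(KK)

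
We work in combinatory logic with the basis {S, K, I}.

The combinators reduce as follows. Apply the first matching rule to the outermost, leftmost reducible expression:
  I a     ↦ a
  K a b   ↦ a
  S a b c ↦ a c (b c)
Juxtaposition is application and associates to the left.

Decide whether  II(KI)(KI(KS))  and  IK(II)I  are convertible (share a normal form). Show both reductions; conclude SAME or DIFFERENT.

Term A:
  start: II(KI)(KI(KS))
  →1  I(KI)(KI(KS))
  →2  KI(KI(KS))
  →3  I

Term B:
  start: IK(II)I
  →1  K(II)I
  →2  II
  →3  I

Answer: SAME — A ⇓ I, B ⇓ I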